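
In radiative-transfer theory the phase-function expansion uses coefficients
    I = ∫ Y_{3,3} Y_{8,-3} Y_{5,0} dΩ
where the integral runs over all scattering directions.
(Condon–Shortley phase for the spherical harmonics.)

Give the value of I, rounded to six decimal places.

Rules hold: Σm=0, L=16 even, 5≤5≤11.
N = 7·17·11 = 1309
Δ = 6!·0!·10!/17! = 1/136136
Racah Σ t=3..3: t=3:−1/518400 = -1/518400
⇒ 3j(3 8 5; 0 0 0)² = 56/2431, sgn +1
Racah Σ t=0..0: t=0:+1/10368000 = 1/10368000
⇒ 3j(3 8 5; 3 -3 0)² = 3/884, sgn -1
4πI² = N·(3j₀)²·(3jₘ)² = 294/2873
I = -1·√(0.102332/4π) = -0.09024038

-0.090240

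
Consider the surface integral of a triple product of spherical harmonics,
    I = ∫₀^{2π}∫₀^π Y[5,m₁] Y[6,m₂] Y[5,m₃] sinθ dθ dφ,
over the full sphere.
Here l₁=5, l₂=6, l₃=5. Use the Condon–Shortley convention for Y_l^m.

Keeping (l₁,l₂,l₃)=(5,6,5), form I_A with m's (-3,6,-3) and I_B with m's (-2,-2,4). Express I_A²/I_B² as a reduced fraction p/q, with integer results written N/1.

l's match ⇒ only the (l;m) 3-j factors differ between A and B.
A: triangle coeff Δ(5,6,5) = 1/28588560; Σ_t [6,6]: t=6:+1/2073600 = 1/2073600; (3j)²=28/1105 [(5 6 5; -3 6 -3)], sign=+1
B: triangle coeff Δ(5,6,5) = 1/28588560; Σ_t [3,4]: t=3:−1/103680 t=4:+1/207360 = -1/207360; (3j)²=21/2431 [(5 6 5; -2 -2 4)], sign=+1
I_A²/I_B² = (28/1105)/(21/2431) = 44/15

44/15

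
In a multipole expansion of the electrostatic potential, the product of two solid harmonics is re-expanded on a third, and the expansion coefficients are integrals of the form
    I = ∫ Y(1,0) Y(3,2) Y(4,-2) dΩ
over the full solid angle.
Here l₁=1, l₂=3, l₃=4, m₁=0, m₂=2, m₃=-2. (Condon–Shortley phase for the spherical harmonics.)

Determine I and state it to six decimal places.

0.213244

m-sum 0 ✓  L=8 even ✓  2≤4≤4 ✓
Π(2lᵢ+1) = 3×7×9 = 189
triangle coeff Δ(1,3,4) = 1/252
Σ_t [0,0]: t=0:+1/36 = 1/36
(3j)²=4/63 [(1 3 4; 0 0 0)], sign=+1
Σ_t [0,0]: t=0:+1/120 = 1/120
(3j)²=1/21 [(1 3 4; 0 2 -2)], sign=+1
⇒ 4πI² = 4/7
I = (+1)√(4/7/(4π)) = 0.21324362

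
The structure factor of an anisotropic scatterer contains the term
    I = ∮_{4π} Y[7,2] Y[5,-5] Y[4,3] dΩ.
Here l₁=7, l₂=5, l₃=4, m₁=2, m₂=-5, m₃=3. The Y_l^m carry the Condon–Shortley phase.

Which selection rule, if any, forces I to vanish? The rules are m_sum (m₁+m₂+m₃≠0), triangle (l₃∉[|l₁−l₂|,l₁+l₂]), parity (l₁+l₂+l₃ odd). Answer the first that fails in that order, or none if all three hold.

m₁+m₂+m₃ = 2 − 5 + 3 = 0  ✓
triangle: |7−5|=2 ≤ l₃=4 ≤ 7+5=12  ✓
parity: l₁+l₂+l₃ = 16 is even  ✓

none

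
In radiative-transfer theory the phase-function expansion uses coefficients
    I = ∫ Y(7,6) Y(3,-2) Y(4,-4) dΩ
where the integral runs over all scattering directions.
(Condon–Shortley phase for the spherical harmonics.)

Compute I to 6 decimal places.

0.241725

Checks pass: Σm=0; 14 even; l₃=4∈[4,10].
(2·7+1)(2·3+1)(2·4+1) = 945
Δ: 6! 8! 0! / 15! → 1/45045
sum: t=3:−1/20736 = -1/20736
3j²(7 3 4; 0 0 0) = Δ·Π!·Σ² = 35/1287  (sign -1)
sum: t=1:−1/4838400 = -1/4838400
3j²(7 3 4; 6 -2 -4) = Δ·Π!·Σ² = 1/35  (sign -1)
combine: 4πI² = 945·35/1287·1/35 = 105/143
take √, sign +1: I = 0.24172507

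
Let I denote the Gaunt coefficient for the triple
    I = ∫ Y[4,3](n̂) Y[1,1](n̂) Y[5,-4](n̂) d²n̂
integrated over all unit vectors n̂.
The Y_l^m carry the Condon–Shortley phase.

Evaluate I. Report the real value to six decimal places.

Checks pass: Σm=0; 10 even; l₃=5∈[3,5].
(2·4+1)(2·1+1)(2·5+1) = 297
Δ: 0! 8! 2! / 11! → 1/495
sum: t=0:+1/576 = 1/576
3j²(4 1 5; 0 0 0) = Δ·Π!·Σ² = 5/99  (sign -1)
sum: t=0:+1/10080 = 1/10080
3j²(4 1 5; 3 1 -4) = Δ·Π!·Σ² = 4/55  (sign -1)
combine: 4πI² = 297·5/99·4/55 = 12/11
take √, sign +1: I = 0.29463840

0.294638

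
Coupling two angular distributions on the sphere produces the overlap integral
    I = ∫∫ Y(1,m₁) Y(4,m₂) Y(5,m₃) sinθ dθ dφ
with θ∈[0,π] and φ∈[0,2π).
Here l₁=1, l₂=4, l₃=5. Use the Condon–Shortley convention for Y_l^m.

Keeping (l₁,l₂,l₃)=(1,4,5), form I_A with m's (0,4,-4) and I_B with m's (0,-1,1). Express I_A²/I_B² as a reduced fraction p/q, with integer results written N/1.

3/8

Shared (l₁,l₂,l₃)=(1,4,5): N and (l;000)² cancel in I_A²/I_B².
A: Δ = 0!·2!·8!/11! = 1/495; Racah Σ t=0..0: t=0:+1/40320 = 1/40320; ⇒ 3j(1 4 5; 0 4 -4)² = 1/55, sgn -1
B: Δ = 0!·2!·8!/11! = 1/495; Racah Σ t=0..0: t=0:+1/720 = 1/720; ⇒ 3j(1 4 5; 0 -1 1)² = 8/165, sgn +1
I_A²/I_B² = (1/55)/(8/165) = 3/8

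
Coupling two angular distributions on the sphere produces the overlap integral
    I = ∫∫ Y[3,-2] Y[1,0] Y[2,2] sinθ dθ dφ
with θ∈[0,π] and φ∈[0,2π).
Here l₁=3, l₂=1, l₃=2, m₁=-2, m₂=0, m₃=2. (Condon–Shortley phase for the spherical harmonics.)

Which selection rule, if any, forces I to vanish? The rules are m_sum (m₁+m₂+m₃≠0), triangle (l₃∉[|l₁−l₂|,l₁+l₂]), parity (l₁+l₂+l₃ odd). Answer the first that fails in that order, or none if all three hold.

none

azimuthal sum: -2 + 0 + 2 = 0  ✓
2 ≤ 2 ≤ 4 (triangle on l)  ✓
L = 3 + 1 + 2 = 6 (even)  ✓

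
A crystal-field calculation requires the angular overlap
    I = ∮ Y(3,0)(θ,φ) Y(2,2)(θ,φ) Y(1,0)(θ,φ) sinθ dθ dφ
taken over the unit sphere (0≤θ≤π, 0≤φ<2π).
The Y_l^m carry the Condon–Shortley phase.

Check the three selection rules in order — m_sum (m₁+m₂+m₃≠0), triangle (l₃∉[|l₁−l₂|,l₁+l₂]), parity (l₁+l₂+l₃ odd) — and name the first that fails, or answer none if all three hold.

azimuthal sum: 0 + 2 + 0 = 2  ✗
1 ≤ 1 ≤ 5 (triangle on l)
L = 3 + 2 + 1 = 6 (even)

m_sum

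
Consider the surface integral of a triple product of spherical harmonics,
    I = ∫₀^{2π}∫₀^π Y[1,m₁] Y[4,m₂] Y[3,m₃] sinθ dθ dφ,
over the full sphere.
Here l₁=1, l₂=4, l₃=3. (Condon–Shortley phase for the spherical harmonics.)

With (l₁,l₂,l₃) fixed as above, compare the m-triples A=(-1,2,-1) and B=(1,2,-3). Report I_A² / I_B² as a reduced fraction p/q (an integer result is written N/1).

Same 1,4,3: normalisation and zero-m 3j drop out of the ratio.
A: Δ: 2! 0! 6! / 9! → 1/252; sum: t=2:+1/96 = 1/96; 3j²(1 4 3; -1 2 -1) = Δ·Π!·Σ² = 5/84  (sign +1)
B: Δ: 2! 0! 6! / 9! → 1/252; sum: t=0:+1/1440 = 1/1440; 3j²(1 4 3; 1 2 -3) = Δ·Π!·Σ² = 1/252  (sign +1)
I_A²/I_B² = (5/84)/(1/252) = 15/1

15/1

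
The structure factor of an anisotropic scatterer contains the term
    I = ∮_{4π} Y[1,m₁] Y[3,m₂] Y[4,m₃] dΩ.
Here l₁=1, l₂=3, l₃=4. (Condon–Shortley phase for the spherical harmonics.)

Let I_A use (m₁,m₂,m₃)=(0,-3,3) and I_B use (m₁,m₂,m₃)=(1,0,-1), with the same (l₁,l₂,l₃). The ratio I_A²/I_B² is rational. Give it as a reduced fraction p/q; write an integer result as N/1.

l's match ⇒ only the (l;m) 3-j factors differ between A and B.
A: triangle coeff Δ(1,3,4) = 1/252; Σ_t [0,0]: t=0:+1/720 = 1/720; (3j)²=1/36 [(1 3 4; 0 -3 3)], sign=-1
B: triangle coeff Δ(1,3,4) = 1/252; Σ_t [0,0]: t=0:+1/72 = 1/72; (3j)²=5/126 [(1 3 4; 1 0 -1)], sign=-1
I_A²/I_B² = (1/36)/(5/126) = 7/10

7/10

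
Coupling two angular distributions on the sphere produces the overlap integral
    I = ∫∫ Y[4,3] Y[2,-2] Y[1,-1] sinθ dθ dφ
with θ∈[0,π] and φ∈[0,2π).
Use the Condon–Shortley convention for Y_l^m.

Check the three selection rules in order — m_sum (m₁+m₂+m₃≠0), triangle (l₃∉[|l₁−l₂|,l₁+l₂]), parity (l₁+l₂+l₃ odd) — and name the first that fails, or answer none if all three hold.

Σmᵢ = 0  ✓
l₃∈[|l₁−l₂|,l₁+l₂]=[2,6], have l₃=1  ✗
Σlᵢ = 7 ⇒ odd

triangle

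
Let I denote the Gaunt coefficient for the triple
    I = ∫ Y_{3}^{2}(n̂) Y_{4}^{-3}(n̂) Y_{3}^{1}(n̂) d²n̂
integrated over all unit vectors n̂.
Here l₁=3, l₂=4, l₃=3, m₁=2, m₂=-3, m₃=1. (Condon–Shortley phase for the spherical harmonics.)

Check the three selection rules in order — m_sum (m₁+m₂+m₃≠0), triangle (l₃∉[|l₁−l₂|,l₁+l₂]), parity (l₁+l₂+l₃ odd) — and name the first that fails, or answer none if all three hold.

m₁+m₂+m₃ = 2 − 3 + 1 = 0  ✓
triangle: |3−4|=1 ≤ l₃=3 ≤ 3+4=7  ✓
parity: l₁+l₂+l₃ = 10 is even  ✓

none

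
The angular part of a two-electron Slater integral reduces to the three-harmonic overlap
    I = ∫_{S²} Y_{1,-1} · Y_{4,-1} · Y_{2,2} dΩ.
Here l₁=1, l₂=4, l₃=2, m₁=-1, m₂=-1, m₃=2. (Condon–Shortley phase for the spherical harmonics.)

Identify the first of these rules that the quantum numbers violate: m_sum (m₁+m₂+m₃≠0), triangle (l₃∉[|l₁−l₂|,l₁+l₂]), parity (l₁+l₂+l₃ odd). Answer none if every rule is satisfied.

m₁+m₂+m₃ = -1 − 1 + 2 = 0  ✓
triangle: |1−4|=3 ≤ l₃=2 ≤ 1+4=5  ✗
parity: l₁+l₂+l₃ = 7 is odd

triangle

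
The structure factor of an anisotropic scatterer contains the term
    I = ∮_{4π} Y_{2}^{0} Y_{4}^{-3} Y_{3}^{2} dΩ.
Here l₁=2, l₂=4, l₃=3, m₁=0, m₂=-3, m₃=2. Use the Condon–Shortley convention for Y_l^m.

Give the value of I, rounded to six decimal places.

Σmᵢ = -1 ≠ 0, so the φ-integral vanishes; I = 0

0.000000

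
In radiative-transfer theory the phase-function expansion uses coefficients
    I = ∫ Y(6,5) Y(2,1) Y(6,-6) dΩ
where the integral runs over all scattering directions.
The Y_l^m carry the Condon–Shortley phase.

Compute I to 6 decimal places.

Checks pass: Σm=0; 14 even; l₃=6∈[4,8].
(2·6+1)(2·2+1)(2·6+1) = 845
Δ: 2! 10! 2! / 15! → 1/90090
sum: t=0:+1/69120 t=1:−1/14400 t=2:+1/69120 = -7/172800
3j²(6 2 6; 0 0 0) = Δ·Π!·Σ² = 14/715  (sign -1)
sum: t=1:−1/7257600 = -1/7257600
3j²(6 2 6; 5 1 -6) = Δ·Π!·Σ² = 11/455  (sign -1)
combine: 4πI² = 845·14/715·11/455 = 2/5
take √, sign +1: I = 0.17841241

0.178412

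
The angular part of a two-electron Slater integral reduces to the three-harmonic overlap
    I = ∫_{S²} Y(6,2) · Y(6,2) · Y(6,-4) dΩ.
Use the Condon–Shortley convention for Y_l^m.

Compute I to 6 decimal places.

Checks pass: Σm=0; 18 even; l₃=6∈[0,12].
(2·6+1)(2·6+1)(2·6+1) = 2197
Δ: 6! 6! 6! / 19! → 1/325909584
sum: t=0:+1/373248000 t=1:−1/1728000 t=2:+1/110592 t=3:−1/46656 t=4:+1/110592 t=5:−1/1728000 t=6:+1/373248000 = -7/1555200
3j²(6 6 6; 0 0 0) = Δ·Π!·Σ² = 400/46189  (sign -1)
sum: t=2:+1/1658880 t=3:−1/518400 t=4:+1/1658880 = -1/1382400
3j²(6 6 6; 2 2 -4) = Δ·Π!·Σ² = 504/46189  (sign -1)
combine: 4πI² = 2197·400/46189·504/46189 = 2620800/12623809
take √, sign +1: I = 0.12853364

0.128534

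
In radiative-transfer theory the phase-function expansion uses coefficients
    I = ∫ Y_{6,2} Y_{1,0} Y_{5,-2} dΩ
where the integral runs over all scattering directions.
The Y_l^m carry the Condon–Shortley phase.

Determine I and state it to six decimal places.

Checks pass: Σm=0; 12 even; l₃=5∈[5,7].
(2·6+1)(2·1+1)(2·5+1) = 429
Δ: 2! 10! 0! / 13! → 1/858
sum: t=1:−1/14400 = -1/14400
3j²(6 1 5; 0 0 0) = Δ·Π!·Σ² = 6/143  (sign +1)
sum: t=1:−1/30240 = -1/30240
3j²(6 1 5; 2 0 -2) = Δ·Π!·Σ² = 16/429  (sign +1)
combine: 4πI² = 429·6/143·16/429 = 96/143
take √, sign +1: I = 0.23113338

0.231133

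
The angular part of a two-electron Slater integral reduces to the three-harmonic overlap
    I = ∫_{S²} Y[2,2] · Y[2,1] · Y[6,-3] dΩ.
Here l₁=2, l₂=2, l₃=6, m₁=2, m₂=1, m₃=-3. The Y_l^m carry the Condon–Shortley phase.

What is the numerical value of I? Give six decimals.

0.000000

|2−2|≤6≤2+2 violated ⇒ I = 0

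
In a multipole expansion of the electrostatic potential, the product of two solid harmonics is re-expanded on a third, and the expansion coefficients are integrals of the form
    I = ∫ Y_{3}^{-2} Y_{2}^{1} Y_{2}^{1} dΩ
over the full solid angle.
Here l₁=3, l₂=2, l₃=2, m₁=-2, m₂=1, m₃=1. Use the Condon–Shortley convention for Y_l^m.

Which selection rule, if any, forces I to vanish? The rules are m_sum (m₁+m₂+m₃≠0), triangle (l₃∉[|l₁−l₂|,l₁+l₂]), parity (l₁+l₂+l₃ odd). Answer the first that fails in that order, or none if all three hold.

m₁+m₂+m₃ = -2 + 1 + 1 = 0  ✓
triangle: |3−2|=1 ≤ l₃=2 ≤ 3+2=5  ✓
parity: l₁+l₂+l₃ = 7 is odd  ✗

parity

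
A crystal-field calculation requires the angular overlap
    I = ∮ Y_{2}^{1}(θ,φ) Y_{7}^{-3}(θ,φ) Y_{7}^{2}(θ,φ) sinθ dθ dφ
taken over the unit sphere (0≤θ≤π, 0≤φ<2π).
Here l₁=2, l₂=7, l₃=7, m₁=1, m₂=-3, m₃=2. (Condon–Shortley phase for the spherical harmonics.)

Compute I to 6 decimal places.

m-sum 0 ✓  L=16 even ✓  5≤7≤9 ✓
Π(2lᵢ+1) = 5×15×15 = 1125
triangle coeff Δ(2,7,7) = 1/185640
Σ_t [0,2]: t=0:+1/2419200 t=1:−1/518400 t=2:+1/2419200 = -1/907200
(3j)²=56/3315 [(2 7 7; 0 0 0)], sign=+1
Σ_t [0,1]: t=0:+1/1935360 t=1:−1/4354560 = 1/3483648
(3j)²=125/12376 [(2 7 7; 1 -3 2)], sign=-1
⇒ 4πI² = 9375/48841
I = (-1)√(9375/48841/(4π)) = -0.12359145

-0.123591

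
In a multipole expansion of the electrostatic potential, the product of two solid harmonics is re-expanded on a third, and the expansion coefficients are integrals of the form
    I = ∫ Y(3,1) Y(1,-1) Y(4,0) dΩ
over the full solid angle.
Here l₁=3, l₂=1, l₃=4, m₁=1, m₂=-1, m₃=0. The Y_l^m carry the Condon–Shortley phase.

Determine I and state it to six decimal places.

Checks pass: Σm=0; 8 even; l₃=4∈[2,4].
(2·3+1)(2·1+1)(2·4+1) = 189
Δ: 0! 6! 2! / 9! → 1/252
sum: t=0:+1/36 = 1/36
3j²(3 1 4; 0 0 0) = Δ·Π!·Σ² = 4/63  (sign +1)
sum: t=0:+1/96 = 1/96
3j²(3 1 4; 1 -1 0) = Δ·Π!·Σ² = 1/42  (sign +1)
combine: 4πI² = 189·4/63·1/42 = 2/7
take √, sign +1: I = 0.15078601

0.150786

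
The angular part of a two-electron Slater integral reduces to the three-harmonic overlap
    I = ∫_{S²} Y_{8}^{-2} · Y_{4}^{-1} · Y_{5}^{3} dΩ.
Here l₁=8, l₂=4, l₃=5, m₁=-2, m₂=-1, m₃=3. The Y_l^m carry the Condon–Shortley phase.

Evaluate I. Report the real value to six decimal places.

L=17 odd ⇒ parity kills the (l;000) factor ⇒ I = 0

0.000000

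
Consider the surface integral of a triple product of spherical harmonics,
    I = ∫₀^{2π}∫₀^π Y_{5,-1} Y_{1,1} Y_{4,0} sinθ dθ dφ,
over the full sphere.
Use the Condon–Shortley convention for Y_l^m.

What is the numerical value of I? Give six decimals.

m-sum 0 ✓  L=10 even ✓  4≤4≤6 ✓
Π(2lᵢ+1) = 11×3×9 = 297
triangle coeff Δ(5,1,4) = 1/495
Σ_t [1,1]: t=1:−1/576 = -1/576
(3j)²=5/99 [(5 1 4; 0 0 0)], sign=-1
Σ_t [2,2]: t=2:+1/1152 = 1/1152
(3j)²=1/33 [(5 1 4; -1 1 0)], sign=+1
⇒ 4πI² = 5/11
I = (-1)√(5/11/(4π)) = -0.19018827

-0.190188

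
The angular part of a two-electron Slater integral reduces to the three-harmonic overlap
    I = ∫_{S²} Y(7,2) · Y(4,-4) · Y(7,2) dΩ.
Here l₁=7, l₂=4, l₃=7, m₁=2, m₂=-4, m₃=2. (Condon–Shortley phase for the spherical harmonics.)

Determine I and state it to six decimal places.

Rules hold: Σm=0, L=18 even, 3≤7≤11.
N = 15·9·15 = 2025
Δ = 4!·10!·4!/19! = 1/58198140
Racah Σ t=0..4: t=0:+1/17418240 t=1:−1/622080 t=2:+1/230400 t=3:−1/622080 t=4:+1/17418240 = 1/806400
⇒ 3j(7 4 7; 0 0 0)² = 2268/230945, sgn -1
Racah Σ t=0..0: t=0:+1/8294400 = 1/8294400
⇒ 3j(7 4 7; 2 -4 2)² = 882/46189, sgn -1
4πI² = N·(3j₀)²·(3jₘ)² = 810152280/2133423721
I = +1·√(0.379743/4π) = 0.17383605

0.173836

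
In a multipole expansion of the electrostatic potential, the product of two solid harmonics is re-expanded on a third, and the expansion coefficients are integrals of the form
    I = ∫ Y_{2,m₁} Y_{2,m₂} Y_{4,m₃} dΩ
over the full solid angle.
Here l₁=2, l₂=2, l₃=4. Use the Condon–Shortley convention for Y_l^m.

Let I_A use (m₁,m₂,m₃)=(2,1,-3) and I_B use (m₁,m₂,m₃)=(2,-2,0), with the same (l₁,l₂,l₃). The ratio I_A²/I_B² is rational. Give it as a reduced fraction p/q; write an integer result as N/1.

Same 2,2,4: normalisation and zero-m 3j drop out of the ratio.
A: Δ: 0! 4! 4! / 9! → 1/630; sum: t=0:+1/144 = 1/144; 3j²(2 2 4; 2 1 -3) = Δ·Π!·Σ² = 1/18  (sign -1)
B: Δ: 0! 4! 4! / 9! → 1/630; sum: t=0:+1/576 = 1/576; 3j²(2 2 4; 2 -2 0) = Δ·Π!·Σ² = 1/630  (sign +1)
I_A²/I_B² = (1/18)/(1/630) = 35/1

35/1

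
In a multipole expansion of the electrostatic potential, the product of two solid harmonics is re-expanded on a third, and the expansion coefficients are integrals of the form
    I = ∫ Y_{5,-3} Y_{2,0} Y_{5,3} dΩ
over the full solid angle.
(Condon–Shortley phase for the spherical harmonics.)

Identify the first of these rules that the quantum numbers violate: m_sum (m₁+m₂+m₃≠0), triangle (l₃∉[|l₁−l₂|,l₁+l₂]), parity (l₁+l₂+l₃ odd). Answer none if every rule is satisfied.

m₁+m₂+m₃ = -3 + 0 + 3 = 0  ✓
triangle: |5−2|=3 ≤ l₃=5 ≤ 5+2=7  ✓
parity: l₁+l₂+l₃ = 12 is even  ✓

none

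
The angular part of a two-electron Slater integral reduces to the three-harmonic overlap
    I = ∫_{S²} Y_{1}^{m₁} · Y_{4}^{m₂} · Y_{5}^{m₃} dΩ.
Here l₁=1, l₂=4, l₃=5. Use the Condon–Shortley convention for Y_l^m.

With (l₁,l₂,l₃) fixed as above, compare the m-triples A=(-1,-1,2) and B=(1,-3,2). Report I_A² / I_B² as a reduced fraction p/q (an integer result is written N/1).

Same 1,4,5: normalisation and zero-m 3j drop out of the ratio.
A: Δ: 0! 2! 8! / 11! → 1/495; sum: t=0:+1/1440 = 1/1440; 3j²(1 4 5; -1 -1 2) = Δ·Π!·Σ² = 7/165  (sign -1)
B: Δ: 0! 2! 8! / 11! → 1/495; sum: t=0:+1/10080 = 1/10080; 3j²(1 4 5; 1 -3 2) = Δ·Π!·Σ² = 1/165  (sign -1)
I_A²/I_B² = (7/165)/(1/165) = 7/1

7/1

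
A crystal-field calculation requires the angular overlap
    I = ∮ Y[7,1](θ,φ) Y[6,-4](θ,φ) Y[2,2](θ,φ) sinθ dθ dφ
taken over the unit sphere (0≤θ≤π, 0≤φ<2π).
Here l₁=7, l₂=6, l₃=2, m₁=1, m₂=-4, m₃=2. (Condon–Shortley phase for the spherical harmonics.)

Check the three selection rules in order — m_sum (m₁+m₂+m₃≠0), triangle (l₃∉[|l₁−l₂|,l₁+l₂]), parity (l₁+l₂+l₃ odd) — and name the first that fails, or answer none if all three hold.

m_sum

m₁+m₂+m₃ = 1 − 4 + 2 = -1  ✗
triangle: |7−6|=1 ≤ l₃=2 ≤ 7+6=13
parity: l₁+l₂+l₃ = 15 is odd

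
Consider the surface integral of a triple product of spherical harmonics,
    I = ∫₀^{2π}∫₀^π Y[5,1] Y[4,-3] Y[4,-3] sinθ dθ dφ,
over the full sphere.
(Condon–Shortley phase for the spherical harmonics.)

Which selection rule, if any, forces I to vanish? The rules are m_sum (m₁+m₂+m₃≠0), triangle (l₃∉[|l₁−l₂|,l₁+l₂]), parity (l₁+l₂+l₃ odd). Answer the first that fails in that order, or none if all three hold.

m₁+m₂+m₃ = 1 − 3 − 3 = -5  ✗
triangle: |5−4|=1 ≤ l₃=4 ≤ 5+4=9
parity: l₁+l₂+l₃ = 13 is odd

m_sum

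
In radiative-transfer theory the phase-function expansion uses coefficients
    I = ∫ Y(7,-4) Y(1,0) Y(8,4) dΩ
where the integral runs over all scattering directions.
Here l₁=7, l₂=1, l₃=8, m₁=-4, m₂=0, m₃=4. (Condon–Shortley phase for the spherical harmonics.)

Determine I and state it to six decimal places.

0.211986

Checks pass: Σm=0; 16 even; l₃=8∈[6,8].
(2·7+1)(2·1+1)(2·8+1) = 765
Δ: 0! 14! 2! / 17! → 1/2040
sum: t=0:+1/25401600 = 1/25401600
3j²(7 1 8; 0 0 0) = Δ·Π!·Σ² = 8/255  (sign +1)
sum: t=0:+1/239500800 = 1/239500800
3j²(7 1 8; -4 0 4) = Δ·Π!·Σ² = 2/85  (sign +1)
combine: 4πI² = 765·8/255·2/85 = 48/85
take √, sign +1: I = 0.21198553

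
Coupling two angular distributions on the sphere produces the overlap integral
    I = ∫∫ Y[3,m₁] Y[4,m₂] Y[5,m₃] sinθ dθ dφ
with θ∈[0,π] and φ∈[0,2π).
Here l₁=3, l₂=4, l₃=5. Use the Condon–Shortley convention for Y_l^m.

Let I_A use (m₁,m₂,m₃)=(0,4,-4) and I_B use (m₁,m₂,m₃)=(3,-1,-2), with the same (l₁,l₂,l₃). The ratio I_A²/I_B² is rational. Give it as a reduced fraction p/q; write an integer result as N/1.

Shared (l₁,l₂,l₃)=(3,4,5): N and (l;000)² cancel in I_A²/I_B².
A: Δ = 2!·4!·6!/13! = 1/180180; Racah Σ t=2..2: t=2:+1/8640 = 1/8640; ⇒ 3j(3 4 5; 0 4 -4)² = 28/715, sgn -1
B: Δ = 2!·4!·6!/13! = 1/180180; Racah Σ t=0..0: t=0:+1/1728 = 1/1728; ⇒ 3j(3 4 5; 3 -1 -2)² = 25/858, sgn -1
I_A²/I_B² = (28/715)/(25/858) = 168/125

168/125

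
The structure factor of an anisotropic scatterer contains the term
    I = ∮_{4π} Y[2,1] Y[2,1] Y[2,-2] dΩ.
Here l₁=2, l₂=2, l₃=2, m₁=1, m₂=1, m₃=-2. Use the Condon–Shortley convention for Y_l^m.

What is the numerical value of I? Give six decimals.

Checks pass: Σm=0; 6 even; l₃=2∈[0,4].
(2·2+1)(2·2+1)(2·2+1) = 125
Δ: 2! 2! 2! / 7! → 1/630
sum: t=0:+1/8 t=1:−1/1 t=2:+1/8 = -3/4
3j²(2 2 2; 0 0 0) = Δ·Π!·Σ² = 2/35  (sign -1)
sum: t=1:−1/4 = -1/4
3j²(2 2 2; 1 1 -2) = Δ·Π!·Σ² = 3/35  (sign -1)
combine: 4πI² = 125·2/35·3/35 = 30/49
take √, sign +1: I = 0.22072812

0.220728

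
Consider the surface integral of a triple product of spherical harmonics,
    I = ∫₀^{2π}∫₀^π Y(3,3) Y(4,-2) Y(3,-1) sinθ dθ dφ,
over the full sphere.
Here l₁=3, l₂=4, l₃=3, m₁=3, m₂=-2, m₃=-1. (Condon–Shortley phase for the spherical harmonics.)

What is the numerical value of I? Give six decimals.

m-sum 0 ✓  L=10 even ✓  1≤3≤7 ✓
Π(2lᵢ+1) = 7×9×7 = 441
triangle coeff Δ(3,4,3) = 1/34650
Σ_t [1,3]: t=1:−1/72 t=2:+1/16 t=3:−1/72 = 5/144
(3j)²=2/77 [(3 4 3; 0 0 0)], sign=-1
Σ_t [0,0]: t=0:+1/192 = 1/192
(3j)²=3/77 [(3 4 3; 3 -2 -1)], sign=+1
⇒ 4πI² = 54/121
I = (-1)√(54/121/(4π)) = -0.18845135

-0.188451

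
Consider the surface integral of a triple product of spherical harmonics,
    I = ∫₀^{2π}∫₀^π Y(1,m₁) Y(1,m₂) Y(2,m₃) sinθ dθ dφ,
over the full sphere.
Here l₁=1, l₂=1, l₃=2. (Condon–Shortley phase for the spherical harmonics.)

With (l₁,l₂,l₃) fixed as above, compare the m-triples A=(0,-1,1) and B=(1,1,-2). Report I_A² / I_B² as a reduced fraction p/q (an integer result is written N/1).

1/2

Same 1,1,2: normalisation and zero-m 3j drop out of the ratio.
A: Δ: 0! 2! 2! / 5! → 1/30; sum: t=0:+1/2 = 1/2; 3j²(1 1 2; 0 -1 1) = Δ·Π!·Σ² = 1/10  (sign -1)
B: Δ: 0! 2! 2! / 5! → 1/30; sum: t=0:+1/4 = 1/4; 3j²(1 1 2; 1 1 -2) = Δ·Π!·Σ² = 1/5  (sign +1)
I_A²/I_B² = (1/10)/(1/5) = 1/2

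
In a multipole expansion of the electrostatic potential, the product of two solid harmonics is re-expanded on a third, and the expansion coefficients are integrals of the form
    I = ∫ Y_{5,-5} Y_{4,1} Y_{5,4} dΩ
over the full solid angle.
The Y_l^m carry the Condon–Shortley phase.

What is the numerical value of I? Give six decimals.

Rules hold: Σm=0, L=14 even, 1≤5≤9.
N = 11·9·11 = 1089
Δ = 4!·6!·4!/15! = 1/3153150
Racah Σ t=0..4: t=0:+1/69120 t=1:−1/1728 t=2:+1/576 t=3:−1/1728 t=4:+1/69120 = 7/11520
⇒ 3j(5 4 5; 0 0 0)² = 2/143, sgn -1
Racah Σ t=4..4: t=4:+1/103680 = 1/103680
⇒ 3j(5 4 5; -5 1 4)² = 4/143, sgn -1
4πI² = N·(3j₀)²·(3jₘ)² = 72/169
I = +1·√(0.426036/4π) = 0.18412721

0.184127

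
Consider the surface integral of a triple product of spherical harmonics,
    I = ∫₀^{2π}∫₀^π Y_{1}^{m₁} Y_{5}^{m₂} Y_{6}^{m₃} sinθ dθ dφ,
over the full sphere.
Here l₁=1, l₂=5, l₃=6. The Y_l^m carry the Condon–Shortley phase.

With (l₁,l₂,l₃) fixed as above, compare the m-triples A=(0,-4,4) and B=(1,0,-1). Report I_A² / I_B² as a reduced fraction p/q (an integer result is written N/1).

l's match ⇒ only the (l;m) 3-j factors differ between A and B.
A: triangle coeff Δ(1,5,6) = 1/858; Σ_t [0,0]: t=0:+1/362880 = 1/362880; (3j)²=10/429 [(1 5 6; 0 -4 4)], sign=+1
B: triangle coeff Δ(1,5,6) = 1/858; Σ_t [0,0]: t=0:+1/28800 = 1/28800; (3j)²=7/286 [(1 5 6; 1 0 -1)], sign=-1
I_A²/I_B² = (10/429)/(7/286) = 20/21

20/21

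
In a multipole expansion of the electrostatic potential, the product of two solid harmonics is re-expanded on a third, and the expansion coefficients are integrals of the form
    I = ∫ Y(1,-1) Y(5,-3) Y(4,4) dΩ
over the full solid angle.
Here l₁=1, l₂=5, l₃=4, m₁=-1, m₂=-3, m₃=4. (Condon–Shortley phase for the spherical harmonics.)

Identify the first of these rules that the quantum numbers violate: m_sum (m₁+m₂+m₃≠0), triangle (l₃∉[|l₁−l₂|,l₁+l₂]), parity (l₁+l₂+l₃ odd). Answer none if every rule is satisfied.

Σmᵢ = 0  ✓
l₃∈[|l₁−l₂|,l₁+l₂]=[4,6], have l₃=4  ✓
Σlᵢ = 10 ⇒ even  ✓

none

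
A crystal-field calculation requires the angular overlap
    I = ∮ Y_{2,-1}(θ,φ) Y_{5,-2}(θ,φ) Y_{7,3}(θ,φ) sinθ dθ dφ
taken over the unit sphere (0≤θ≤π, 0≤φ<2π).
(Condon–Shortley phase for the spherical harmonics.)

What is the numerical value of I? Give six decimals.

m-sum 0 ✓  L=14 even ✓  3≤7≤7 ✓
Π(2lᵢ+1) = 5×11×15 = 825
triangle coeff Δ(2,5,7) = 1/15015
Σ_t [0,0]: t=0:+1/57600 = 1/57600
(3j)²=21/715 [(2 5 7; 0 0 0)], sign=-1
Σ_t [0,0]: t=0:+1/181440 = 1/181440
(3j)²=32/1001 [(2 5 7; -1 -2 3)], sign=+1
⇒ 4πI² = 1440/1859
I = (-1)√(1440/1859/(4π)) = -0.24827707

-0.248277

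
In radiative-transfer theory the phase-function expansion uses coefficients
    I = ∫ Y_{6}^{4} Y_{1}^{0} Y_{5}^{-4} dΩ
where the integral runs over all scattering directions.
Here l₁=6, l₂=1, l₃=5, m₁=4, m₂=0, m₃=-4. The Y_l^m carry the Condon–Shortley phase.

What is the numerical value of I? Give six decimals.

0.182727

m-sum 0 ✓  L=12 even ✓  5≤5≤7 ✓
Π(2lᵢ+1) = 13×3×11 = 429
triangle coeff Δ(6,1,5) = 1/858
Σ_t [1,1]: t=1:−1/14400 = -1/14400
(3j)²=6/143 [(6 1 5; 0 0 0)], sign=+1
Σ_t [1,1]: t=1:−1/362880 = -1/362880
(3j)²=10/429 [(6 1 5; 4 0 -4)], sign=+1
⇒ 4πI² = 60/143
I = (+1)√(60/143/(4π)) = 0.18272698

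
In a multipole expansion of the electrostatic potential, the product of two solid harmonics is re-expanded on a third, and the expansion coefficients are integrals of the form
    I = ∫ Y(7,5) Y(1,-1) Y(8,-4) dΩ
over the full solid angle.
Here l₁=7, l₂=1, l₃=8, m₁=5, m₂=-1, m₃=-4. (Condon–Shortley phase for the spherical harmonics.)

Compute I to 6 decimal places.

0.074948

m-sum 0 ✓  L=16 even ✓  6≤8≤8 ✓
Π(2lᵢ+1) = 15×3×17 = 765
triangle coeff Δ(7,1,8) = 1/2040
Σ_t [0,0]: t=0:+1/25401600 = 1/25401600
(3j)²=8/255 [(7 1 8; 0 0 0)], sign=+1
Σ_t [0,0]: t=0:+1/1916006400 = 1/1916006400
(3j)²=1/340 [(7 1 8; 5 -1 -4)], sign=+1
⇒ 4πI² = 6/85
I = (+1)√(6/85/(4π)) = 0.07494820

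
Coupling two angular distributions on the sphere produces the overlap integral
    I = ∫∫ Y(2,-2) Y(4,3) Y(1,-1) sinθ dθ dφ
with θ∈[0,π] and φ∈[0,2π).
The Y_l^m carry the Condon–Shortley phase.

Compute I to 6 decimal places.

|2−4|≤1≤2+4 violated ⇒ I = 0

0.000000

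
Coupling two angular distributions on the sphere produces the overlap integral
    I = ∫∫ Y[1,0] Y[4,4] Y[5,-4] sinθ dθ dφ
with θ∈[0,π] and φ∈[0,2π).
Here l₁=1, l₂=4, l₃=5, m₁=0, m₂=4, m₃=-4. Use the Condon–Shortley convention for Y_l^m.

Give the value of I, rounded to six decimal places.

0.147319

Checks pass: Σm=0; 10 even; l₃=5∈[3,5].
(2·1+1)(2·4+1)(2·5+1) = 297
Δ: 0! 2! 8! / 11! → 1/495
sum: t=0:+1/576 = 1/576
3j²(1 4 5; 0 0 0) = Δ·Π!·Σ² = 5/99  (sign -1)
sum: t=0:+1/40320 = 1/40320
3j²(1 4 5; 0 4 -4) = Δ·Π!·Σ² = 1/55  (sign -1)
combine: 4πI² = 297·5/99·1/55 = 3/11
take √, sign +1: I = 0.14731920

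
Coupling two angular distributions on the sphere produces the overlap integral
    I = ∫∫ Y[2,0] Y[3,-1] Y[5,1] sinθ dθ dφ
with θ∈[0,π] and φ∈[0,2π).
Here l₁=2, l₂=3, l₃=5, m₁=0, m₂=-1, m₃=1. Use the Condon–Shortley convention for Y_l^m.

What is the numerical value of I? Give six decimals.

-0.227318

Checks pass: Σm=0; 10 even; l₃=5∈[1,5].
(2·2+1)(2·3+1)(2·5+1) = 385
Δ: 0! 4! 6! / 11! → 1/2310
sum: t=0:+1/144 = 1/144
3j²(2 3 5; 0 0 0) = Δ·Π!·Σ² = 10/231  (sign -1)
sum: t=0:+1/192 = 1/192
3j²(2 3 5; 0 -1 1) = Δ·Π!·Σ² = 3/77  (sign +1)
combine: 4πI² = 385·10/231·3/77 = 50/77
take √, sign -1: I = -0.22731846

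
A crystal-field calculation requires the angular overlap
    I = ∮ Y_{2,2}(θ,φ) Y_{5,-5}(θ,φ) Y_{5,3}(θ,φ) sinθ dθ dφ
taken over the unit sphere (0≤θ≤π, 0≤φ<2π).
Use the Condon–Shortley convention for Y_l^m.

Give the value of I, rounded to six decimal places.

Checks pass: Σm=0; 12 even; l₃=5∈[3,7].
(2·2+1)(2·5+1)(2·5+1) = 605
Δ: 2! 2! 8! / 13! → 1/38610
sum: t=0:+1/2880 t=1:−1/576 t=2:+1/2880 = -1/960
3j²(2 5 5; 0 0 0) = Δ·Π!·Σ² = 10/429  (sign +1)
sum: t=0:+1/161280 = 1/161280
3j²(2 5 5; 2 -5 3) = Δ·Π!·Σ² = 1/143  (sign +1)
combine: 4πI² = 605·10/429·1/143 = 50/507
take √, sign +1: I = 0.08858824

0.088588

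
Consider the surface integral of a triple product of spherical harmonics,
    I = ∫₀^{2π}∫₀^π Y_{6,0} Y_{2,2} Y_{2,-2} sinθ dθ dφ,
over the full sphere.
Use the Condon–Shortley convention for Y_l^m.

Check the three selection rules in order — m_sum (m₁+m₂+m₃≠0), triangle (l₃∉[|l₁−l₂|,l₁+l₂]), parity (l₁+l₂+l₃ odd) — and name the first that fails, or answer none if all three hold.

triangle

Σmᵢ = 0  ✓
l₃∈[|l₁−l₂|,l₁+l₂]=[4,8], have l₃=2  ✗
Σlᵢ = 10 ⇒ even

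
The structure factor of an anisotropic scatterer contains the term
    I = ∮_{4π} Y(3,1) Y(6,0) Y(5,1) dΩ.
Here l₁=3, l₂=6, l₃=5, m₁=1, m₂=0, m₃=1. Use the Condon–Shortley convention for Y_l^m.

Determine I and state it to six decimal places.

0.000000

Σmᵢ = 2 ≠ 0, so the φ-integral vanishes; I = 0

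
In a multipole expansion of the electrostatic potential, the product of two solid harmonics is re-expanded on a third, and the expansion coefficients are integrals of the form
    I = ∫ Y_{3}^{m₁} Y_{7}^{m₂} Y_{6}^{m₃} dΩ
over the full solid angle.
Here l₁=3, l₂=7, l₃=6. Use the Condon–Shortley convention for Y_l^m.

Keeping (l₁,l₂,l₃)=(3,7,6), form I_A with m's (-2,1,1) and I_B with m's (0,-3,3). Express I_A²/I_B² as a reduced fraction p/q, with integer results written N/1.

2401/9

Same 3,7,6: normalisation and zero-m 3j drop out of the ratio.
A: Δ: 4! 2! 10! / 17! → 1/2042040; sum: t=3:−1/172800 t=4:+1/414720 = -7/2073600; 3j²(3 7 6; -2 1 1) = Δ·Π!·Σ² = 343/29172  (sign +1)
B: Δ: 4! 2! 10! / 17! → 1/2042040; sum: t=1:−1/362880 t=2:+1/322560 t=3:−1/4354560 = 1/8709120; 3j²(3 7 6; 0 -3 3) = Δ·Π!·Σ² = 3/68068  (sign -1)
I_A²/I_B² = (343/29172)/(3/68068) = 2401/9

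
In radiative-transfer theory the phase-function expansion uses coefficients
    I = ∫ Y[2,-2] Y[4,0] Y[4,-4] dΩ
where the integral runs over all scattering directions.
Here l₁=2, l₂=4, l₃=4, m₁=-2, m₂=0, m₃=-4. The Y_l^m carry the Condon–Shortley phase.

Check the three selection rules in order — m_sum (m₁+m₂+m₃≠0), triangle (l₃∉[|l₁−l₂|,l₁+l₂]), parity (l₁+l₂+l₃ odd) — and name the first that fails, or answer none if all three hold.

m_sum

Σmᵢ = -6  ✗
l₃∈[|l₁−l₂|,l₁+l₂]=[2,6], have l₃=4
Σlᵢ = 10 ⇒ even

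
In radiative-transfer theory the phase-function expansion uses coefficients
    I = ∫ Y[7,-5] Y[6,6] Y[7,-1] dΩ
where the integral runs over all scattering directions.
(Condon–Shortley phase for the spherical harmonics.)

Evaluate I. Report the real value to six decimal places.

0.128174

Checks pass: Σm=0; 20 even; l₃=7∈[1,13].
(2·7+1)(2·6+1)(2·7+1) = 2925
Δ: 6! 8! 6! / 21! → 1/2444321880
sum: t=0:+1/2612736000 t=1:−1/20736000 t=2:+1/1658880 t=3:−1/746496 t=4:+1/1658880 t=5:−1/20736000 t=6:+1/2612736000 = -1/4354560
3j²(7 6 7; 0 0 0) = Δ·Π!·Σ² = 1000/138567  (sign +1)
sum: t=6:+1/746496000 = 1/746496000
3j²(7 6 7; -5 6 -1) = Δ·Π!·Σ² = 616/62985  (sign +1)
combine: 4πI² = 2925·1000/138567·616/62985 = 280000/1356277
take √, sign +1: I = 0.12817398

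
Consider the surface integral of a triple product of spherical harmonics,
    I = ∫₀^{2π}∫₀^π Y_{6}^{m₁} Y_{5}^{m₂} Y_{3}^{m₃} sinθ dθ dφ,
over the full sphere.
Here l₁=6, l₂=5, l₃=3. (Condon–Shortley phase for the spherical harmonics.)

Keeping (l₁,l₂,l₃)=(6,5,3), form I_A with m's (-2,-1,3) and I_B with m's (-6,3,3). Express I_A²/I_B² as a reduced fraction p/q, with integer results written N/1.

l's match ⇒ only the (l;m) 3-j factors differ between A and B.
A: triangle coeff Δ(6,5,3) = 1/675675; Σ_t [4,4]: t=4:+1/27648 = 1/27648; (3j)²=10/429 [(6 5 3; -2 -1 3)], sign=+1
B: triangle coeff Δ(6,5,3) = 1/675675; Σ_t [8,8]: t=8:+1/1935360 = 1/1935360; (3j)²=1/91 [(6 5 3; -6 3 3)], sign=+1
I_A²/I_B² = (10/429)/(1/91) = 70/33

70/33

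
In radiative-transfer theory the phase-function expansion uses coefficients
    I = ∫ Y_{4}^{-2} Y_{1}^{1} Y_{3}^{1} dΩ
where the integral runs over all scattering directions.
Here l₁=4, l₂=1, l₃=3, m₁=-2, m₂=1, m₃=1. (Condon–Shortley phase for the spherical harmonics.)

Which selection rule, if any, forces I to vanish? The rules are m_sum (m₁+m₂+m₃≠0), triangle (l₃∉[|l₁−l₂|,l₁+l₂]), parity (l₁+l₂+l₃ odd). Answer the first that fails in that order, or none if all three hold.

none

azimuthal sum: -2 + 1 + 1 = 0  ✓
3 ≤ 3 ≤ 5 (triangle on l)  ✓
L = 4 + 1 + 3 = 8 (even)  ✓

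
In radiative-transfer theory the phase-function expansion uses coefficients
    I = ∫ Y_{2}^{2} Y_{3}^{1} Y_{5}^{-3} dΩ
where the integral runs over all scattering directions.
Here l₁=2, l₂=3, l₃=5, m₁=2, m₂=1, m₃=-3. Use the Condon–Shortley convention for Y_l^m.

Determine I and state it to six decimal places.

-0.200476

Rules hold: Σm=0, L=10 even, 1≤5≤5.
N = 5·7·11 = 385
Δ = 0!·4!·6!/11! = 1/2310
Racah Σ t=0..0: t=0:+1/144 = 1/144
⇒ 3j(2 3 5; 0 0 0)² = 10/231, sgn -1
Racah Σ t=0..0: t=0:+1/1152 = 1/1152
⇒ 3j(2 3 5; 2 1 -3)² = 1/33, sgn +1
4πI² = N·(3j₀)²·(3jₘ)² = 50/99
I = -1·√(0.505051/4π) = -0.20047604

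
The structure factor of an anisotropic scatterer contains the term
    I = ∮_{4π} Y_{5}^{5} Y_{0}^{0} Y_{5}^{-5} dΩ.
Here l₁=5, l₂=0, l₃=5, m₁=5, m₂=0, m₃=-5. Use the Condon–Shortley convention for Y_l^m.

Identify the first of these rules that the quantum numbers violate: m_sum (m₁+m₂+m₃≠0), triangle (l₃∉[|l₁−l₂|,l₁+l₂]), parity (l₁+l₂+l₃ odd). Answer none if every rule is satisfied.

Σmᵢ = 0  ✓
l₃∈[|l₁−l₂|,l₁+l₂]=[5,5], have l₃=5  ✓
Σlᵢ = 10 ⇒ even  ✓

none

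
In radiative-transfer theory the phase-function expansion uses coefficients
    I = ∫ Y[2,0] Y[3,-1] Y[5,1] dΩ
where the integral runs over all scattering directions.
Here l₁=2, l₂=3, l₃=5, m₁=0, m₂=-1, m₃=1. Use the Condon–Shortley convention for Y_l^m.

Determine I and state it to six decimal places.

-0.227318

m-sum 0 ✓  L=10 even ✓  1≤5≤5 ✓
Π(2lᵢ+1) = 5×7×11 = 385
triangle coeff Δ(2,3,5) = 1/2310
Σ_t [0,0]: t=0:+1/144 = 1/144
(3j)²=10/231 [(2 3 5; 0 0 0)], sign=-1
Σ_t [0,0]: t=0:+1/192 = 1/192
(3j)²=3/77 [(2 3 5; 0 -1 1)], sign=+1
⇒ 4πI² = 50/77
I = (-1)√(50/77/(4π)) = -0.22731846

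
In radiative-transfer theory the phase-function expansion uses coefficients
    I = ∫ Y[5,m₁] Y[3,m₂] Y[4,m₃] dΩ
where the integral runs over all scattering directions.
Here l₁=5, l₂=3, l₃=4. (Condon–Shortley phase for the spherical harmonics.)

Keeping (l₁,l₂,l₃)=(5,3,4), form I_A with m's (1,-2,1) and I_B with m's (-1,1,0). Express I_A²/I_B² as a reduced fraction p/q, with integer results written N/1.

625/242

l's match ⇒ only the (l;m) 3-j factors differ between A and B.
A: triangle coeff Δ(5,3,4) = 1/180180; Σ_t [0,1]: t=0:+1/1152 t=1:−1/432 = -5/3456; (3j)²=625/36036 [(5 3 4; 1 -2 1)], sign=+1
B: triangle coeff Δ(5,3,4) = 1/180180; Σ_t [2,4]: t=2:+1/384 t=3:−1/216 t=4:+1/2304 = -11/6912; (3j)²=11/1638 [(5 3 4; -1 1 0)], sign=-1
I_A²/I_B² = (625/36036)/(11/1638) = 625/242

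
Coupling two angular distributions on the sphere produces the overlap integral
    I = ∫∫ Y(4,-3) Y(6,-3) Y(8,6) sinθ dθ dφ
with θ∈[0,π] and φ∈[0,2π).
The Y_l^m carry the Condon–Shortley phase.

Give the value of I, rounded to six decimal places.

0.068401

Checks pass: Σm=0; 18 even; l₃=8∈[2,10].
(2·4+1)(2·6+1)(2·8+1) = 1989
Δ: 2! 6! 10! / 19! → 1/23279256
sum: t=0:+1/1658880 t=1:−1/518400 t=2:+1/1658880 = -1/1382400
3j²(4 6 8; 0 0 0) = Δ·Π!·Σ² = 504/46189  (sign -1)
sum: t=1:−1/58060800 t=2:+1/87091200 = -1/174182400
3j²(4 6 8; -3 -3 6) = Δ·Π!·Σ² = 7/2584  (sign -1)
combine: 4πI² = 1989·504/46189·7/2584 = 3969/67507
take √, sign +1: I = 0.06840081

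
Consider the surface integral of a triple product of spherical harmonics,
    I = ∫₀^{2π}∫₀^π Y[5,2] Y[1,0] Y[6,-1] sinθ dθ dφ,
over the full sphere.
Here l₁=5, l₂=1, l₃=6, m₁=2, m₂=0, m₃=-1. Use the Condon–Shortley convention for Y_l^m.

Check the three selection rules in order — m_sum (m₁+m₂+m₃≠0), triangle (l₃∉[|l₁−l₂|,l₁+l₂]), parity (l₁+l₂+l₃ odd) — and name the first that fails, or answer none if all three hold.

m_sum

azimuthal sum: 2 + 0 − 1 = 1  ✗
4 ≤ 6 ≤ 6 (triangle on l)
L = 5 + 1 + 6 = 12 (even)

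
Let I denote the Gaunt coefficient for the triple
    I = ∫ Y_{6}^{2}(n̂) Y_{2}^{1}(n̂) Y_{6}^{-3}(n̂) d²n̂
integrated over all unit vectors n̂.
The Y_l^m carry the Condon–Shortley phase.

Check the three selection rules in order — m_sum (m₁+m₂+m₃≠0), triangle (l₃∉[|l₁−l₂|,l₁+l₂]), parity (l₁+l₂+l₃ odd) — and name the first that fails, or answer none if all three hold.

none

azimuthal sum: 2 + 1 − 3 = 0  ✓
4 ≤ 6 ≤ 8 (triangle on l)  ✓
L = 6 + 2 + 6 = 14 (even)  ✓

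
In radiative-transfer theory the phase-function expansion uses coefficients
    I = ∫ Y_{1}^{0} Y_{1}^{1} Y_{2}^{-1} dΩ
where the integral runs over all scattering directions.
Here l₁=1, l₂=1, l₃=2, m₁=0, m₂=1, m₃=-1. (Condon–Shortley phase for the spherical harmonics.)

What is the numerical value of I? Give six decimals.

-0.218510

m-sum 0 ✓  L=4 even ✓  0≤2≤2 ✓
Π(2lᵢ+1) = 3×3×5 = 45
triangle coeff Δ(1,1,2) = 1/30
Σ_t [0,0]: t=0:+1/1 = 1/1
(3j)²=2/15 [(1 1 2; 0 0 0)], sign=+1
Σ_t [0,0]: t=0:+1/2 = 1/2
(3j)²=1/10 [(1 1 2; 0 1 -1)], sign=-1
⇒ 4πI² = 3/5
I = (-1)√(3/5/(4π)) = -0.21850969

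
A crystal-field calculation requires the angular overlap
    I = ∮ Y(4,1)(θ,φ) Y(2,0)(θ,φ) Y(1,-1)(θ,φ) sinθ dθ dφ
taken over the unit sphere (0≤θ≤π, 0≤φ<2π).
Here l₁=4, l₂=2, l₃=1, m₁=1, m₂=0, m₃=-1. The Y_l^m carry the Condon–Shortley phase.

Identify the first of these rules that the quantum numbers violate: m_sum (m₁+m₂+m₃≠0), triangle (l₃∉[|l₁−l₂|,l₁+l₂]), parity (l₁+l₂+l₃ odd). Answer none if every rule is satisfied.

m₁+m₂+m₃ = 1 + 0 − 1 = 0  ✓
triangle: |4−2|=2 ≤ l₃=1 ≤ 4+2=6  ✗
parity: l₁+l₂+l₃ = 7 is odd

triangle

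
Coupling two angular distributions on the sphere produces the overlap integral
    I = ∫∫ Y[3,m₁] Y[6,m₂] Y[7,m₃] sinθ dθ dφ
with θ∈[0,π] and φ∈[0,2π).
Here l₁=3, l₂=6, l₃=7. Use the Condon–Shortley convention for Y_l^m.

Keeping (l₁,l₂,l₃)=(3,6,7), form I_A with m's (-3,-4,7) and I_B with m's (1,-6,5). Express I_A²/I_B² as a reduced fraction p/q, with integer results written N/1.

Same 3,6,7: normalisation and zero-m 3j drop out of the ratio.
A: Δ: 2! 4! 10! / 17! → 1/2042040; sum: t=2:+1/174182400 = 1/174182400; 3j²(3 6 7; -3 -4 7) = Δ·Π!·Σ² = 1/136  (sign +1)
B: Δ: 2! 4! 10! / 17! → 1/2042040; sum: t=0:+1/29030400 = 1/29030400; 3j²(3 6 7; 1 -6 5) = Δ·Π!·Σ² = 99/7735  (sign +1)
I_A²/I_B² = (1/136)/(99/7735) = 455/792

455/792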